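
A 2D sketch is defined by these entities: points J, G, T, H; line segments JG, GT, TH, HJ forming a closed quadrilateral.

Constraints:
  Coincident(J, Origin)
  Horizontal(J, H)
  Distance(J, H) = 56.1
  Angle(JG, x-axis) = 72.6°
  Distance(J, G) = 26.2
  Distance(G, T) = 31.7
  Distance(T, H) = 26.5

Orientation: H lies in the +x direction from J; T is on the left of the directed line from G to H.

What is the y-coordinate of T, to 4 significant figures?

20.41

Checks: |GT| = 31.70 ✓; |TH| = 26.50 ✓.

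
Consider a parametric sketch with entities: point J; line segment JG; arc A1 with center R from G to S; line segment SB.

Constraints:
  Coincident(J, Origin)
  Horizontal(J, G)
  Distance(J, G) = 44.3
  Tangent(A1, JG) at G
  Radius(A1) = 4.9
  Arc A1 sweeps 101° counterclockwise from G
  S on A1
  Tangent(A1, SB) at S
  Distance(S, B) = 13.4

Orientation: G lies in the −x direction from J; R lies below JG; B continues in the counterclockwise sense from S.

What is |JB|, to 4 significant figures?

50.28

J is at the origin; JG is horizontal with |JG| = 44.3 and G on the −x side, so G = (-44.30, 0.000). Tangency of A1 to JG means the radius RG is perpendicular to JG, so R = G + (0, -4.9) = (-44.30, -4.900). On A1, G sits at bearing 90° from R; a 101° counterclockwise sweep puts S at bearing 191°, so S = R + 4.9·(cos 191°, sin 191°) = (-49.11, -5.835). Since A1 is tangent to SB there, RS ⟂ SB, so SB runs along (−sin 191°, cos 191°); with |SB| = 13.4, B = (-46.55, -18.99). Then |JB| = |B − J| = 50.28.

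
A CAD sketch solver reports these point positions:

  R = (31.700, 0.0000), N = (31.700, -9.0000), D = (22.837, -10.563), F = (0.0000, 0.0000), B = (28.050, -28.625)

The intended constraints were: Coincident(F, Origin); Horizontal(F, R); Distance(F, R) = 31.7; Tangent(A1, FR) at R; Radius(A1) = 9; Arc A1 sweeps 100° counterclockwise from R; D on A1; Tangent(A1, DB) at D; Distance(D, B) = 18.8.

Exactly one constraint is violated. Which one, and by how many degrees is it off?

Tangent(A1, DB) at D — off by 6.10°.

F = (0.00, 0.00) ✓; F.y = 0.00, R.y = 0.00 ✓; |FR| = 31.70 ✓; ∠(NR, RF) = 90.00° ✓; |NR| = 9.000 ✓; bearing(N→D) − bearing(N→R) = 100.0° ✓; |ND| = 9.000 ✓; ∠(ND, DB) = 83.90° ✗; |DB| = 18.80 ✓.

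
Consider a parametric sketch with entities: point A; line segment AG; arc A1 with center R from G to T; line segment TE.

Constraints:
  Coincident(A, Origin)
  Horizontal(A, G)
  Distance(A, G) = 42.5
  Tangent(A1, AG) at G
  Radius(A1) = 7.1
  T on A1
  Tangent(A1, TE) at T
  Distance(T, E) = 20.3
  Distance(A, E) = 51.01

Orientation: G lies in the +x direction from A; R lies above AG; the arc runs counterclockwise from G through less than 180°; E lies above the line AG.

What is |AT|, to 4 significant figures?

50.09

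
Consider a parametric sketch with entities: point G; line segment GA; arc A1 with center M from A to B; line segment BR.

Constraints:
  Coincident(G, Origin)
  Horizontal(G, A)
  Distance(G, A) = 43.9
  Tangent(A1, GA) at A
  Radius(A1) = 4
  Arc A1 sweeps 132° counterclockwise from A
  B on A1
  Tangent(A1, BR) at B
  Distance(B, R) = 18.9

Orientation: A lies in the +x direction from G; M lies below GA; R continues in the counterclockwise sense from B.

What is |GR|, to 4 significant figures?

57.44

G is at the origin; GA is horizontal with |GA| = 43.9 and A on the +x side, so A = (43.90, 0.000). The tangent condition forces MA to be normal to GA, so M = A + (0, -4) = (43.90, -4.000). On A1, A sits at bearing 90° from M; a 132° counterclockwise sweep puts B at bearing 222°, so B = M + 4.0·(cos 222°, sin 222°) = (40.93, -6.677). A1 meets BR tangentially, so MB is at right angles to BR, so BR runs along (−sin 222°, cos 222°); with |BR| = 18.9, R = (53.57, -20.72). Then |GR| = |R − G| = 57.44.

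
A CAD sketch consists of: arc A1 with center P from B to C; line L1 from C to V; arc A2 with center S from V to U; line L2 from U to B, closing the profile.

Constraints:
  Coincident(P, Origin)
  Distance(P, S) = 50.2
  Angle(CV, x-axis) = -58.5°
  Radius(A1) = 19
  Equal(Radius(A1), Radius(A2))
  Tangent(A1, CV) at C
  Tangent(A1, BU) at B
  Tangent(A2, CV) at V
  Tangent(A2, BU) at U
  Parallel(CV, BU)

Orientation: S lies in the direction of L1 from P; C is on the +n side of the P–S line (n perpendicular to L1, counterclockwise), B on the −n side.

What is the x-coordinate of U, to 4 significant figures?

10.03

The slot axis is L1's direction at -58.5°, so u = (cos -58.5°, sin -58.5°) = (0.5225, -0.8526) and n = (−sin -58.5°, cos -58.5°) = (0.8526, 0.5225). P is at the origin and S lies 50.2 along u from P, so S = 50.2·u = (26.23, -42.80). Tangency of A1 to both parallel lines with radius 19.0 puts C and B at P ± 19.0·n: C = (16.20, 9.927), B = (-16.20, -9.927). Equal radii place V and U the same way about S: V = S + 19.0·n = (42.43, -32.88), U = S − 19.0·n = (10.03, -52.73). So U.x = 10.03.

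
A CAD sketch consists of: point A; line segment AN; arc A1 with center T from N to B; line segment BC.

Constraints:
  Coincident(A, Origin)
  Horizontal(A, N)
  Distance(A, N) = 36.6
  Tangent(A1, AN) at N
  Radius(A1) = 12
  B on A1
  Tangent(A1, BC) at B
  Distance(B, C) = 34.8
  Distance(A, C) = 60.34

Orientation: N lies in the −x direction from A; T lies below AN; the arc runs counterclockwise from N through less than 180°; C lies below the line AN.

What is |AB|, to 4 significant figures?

50.51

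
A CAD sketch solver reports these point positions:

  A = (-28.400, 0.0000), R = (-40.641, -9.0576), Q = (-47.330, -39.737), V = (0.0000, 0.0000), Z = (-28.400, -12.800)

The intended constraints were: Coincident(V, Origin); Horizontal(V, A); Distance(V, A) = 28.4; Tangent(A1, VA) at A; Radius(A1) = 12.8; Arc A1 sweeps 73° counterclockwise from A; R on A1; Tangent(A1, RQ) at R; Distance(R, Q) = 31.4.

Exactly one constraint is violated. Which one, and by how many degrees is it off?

Tangent(A1, RQ) at R — off by 4.70°.

V = (0.00, 0.00) ✓; V.y = 0.00, A.y = 0.00 ✓; |VA| = 28.40 ✓; ∠(ZA, AV) = 90.00° ✓; |ZA| = 12.80 ✓; bearing(Z→R) − bearing(Z→A) = 73.00° ✓; |ZR| = 12.80 ✓; ∠(ZR, RQ) = 85.30° ✗; |RQ| = 31.40 ✓.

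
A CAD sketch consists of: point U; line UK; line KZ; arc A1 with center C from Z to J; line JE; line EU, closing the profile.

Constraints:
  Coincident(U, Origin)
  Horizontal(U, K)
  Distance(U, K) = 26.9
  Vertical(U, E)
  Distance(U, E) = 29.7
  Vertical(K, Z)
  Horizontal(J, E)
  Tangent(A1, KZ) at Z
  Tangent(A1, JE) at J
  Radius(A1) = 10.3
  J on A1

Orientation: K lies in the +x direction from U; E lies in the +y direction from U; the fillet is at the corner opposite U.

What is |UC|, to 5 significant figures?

25.533

U is at the origin; U and K share the same y with |UK| = 26.9 and K on the +x side, so K = (26.900, 0.0000). UE is vertical with |UE| = 29.7 and E on the +y side, so E = (0.0000, 29.700). The virtual corner opposite U is at (26.900, 29.700). Tangency of A1 to KZ means the radius CZ is perpendicular to KZ and the tangent condition forces CJ to be normal to JE, with radius 10.3, so the center C sits 10.3 in from both sides at C = (16.600, 19.400). Then |UC| = |C − U| = 25.533.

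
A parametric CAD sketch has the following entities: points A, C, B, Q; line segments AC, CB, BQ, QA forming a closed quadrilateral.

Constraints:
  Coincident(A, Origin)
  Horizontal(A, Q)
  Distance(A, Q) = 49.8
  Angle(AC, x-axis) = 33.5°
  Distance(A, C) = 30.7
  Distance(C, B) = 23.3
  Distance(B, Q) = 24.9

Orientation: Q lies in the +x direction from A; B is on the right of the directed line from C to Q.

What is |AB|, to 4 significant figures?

26.50

A is at the origin; AQ is horizontal with |AQ| = 49.8 and Q in +x, so Q = (49.8, 0). AC runs at 33.5° with |AC| = 30.7, so C = (25.60, 16.94). B is determined by |CB| = 23.3 and |BQ| = 24.9 together: it lies at the intersection of circle(C, 23.3) and circle(Q, 24.9). With |CQ| = 29.54, the foot of the radical line on CQ is 13.47 from C and the perpendicular offset is √(23.3² − 13.47²) = 19.01. Taking the right-of-CQ solution: B = (25.72, -6.355).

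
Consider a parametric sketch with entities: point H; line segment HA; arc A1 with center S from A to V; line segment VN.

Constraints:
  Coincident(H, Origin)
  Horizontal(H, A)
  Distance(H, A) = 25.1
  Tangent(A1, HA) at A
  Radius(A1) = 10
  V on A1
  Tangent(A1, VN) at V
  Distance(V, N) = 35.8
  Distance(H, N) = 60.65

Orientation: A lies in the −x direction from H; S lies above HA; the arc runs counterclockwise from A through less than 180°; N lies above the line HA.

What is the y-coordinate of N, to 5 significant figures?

42.338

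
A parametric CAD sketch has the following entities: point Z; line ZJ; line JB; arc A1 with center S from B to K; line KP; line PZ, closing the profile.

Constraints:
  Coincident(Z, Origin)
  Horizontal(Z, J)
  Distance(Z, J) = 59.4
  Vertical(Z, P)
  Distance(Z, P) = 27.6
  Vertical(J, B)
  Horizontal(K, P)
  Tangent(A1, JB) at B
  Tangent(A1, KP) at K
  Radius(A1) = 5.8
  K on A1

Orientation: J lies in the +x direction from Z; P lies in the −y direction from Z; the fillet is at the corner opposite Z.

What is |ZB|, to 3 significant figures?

63.3

The virtual corner opposite Z is at (59.4, -27.6). The tangent condition forces SB to be normal to JB and A1 meets KP tangentially, so SK is at right angles to KP, with radius 5.8, so the center S sits 5.8 in from both sides at S = (53.6, -21.8). That places the tangent points at B = (59.4, -21.8) on JB and K = (53.6, -27.6) on KP. Then |ZB| = |B − Z| = 63.3.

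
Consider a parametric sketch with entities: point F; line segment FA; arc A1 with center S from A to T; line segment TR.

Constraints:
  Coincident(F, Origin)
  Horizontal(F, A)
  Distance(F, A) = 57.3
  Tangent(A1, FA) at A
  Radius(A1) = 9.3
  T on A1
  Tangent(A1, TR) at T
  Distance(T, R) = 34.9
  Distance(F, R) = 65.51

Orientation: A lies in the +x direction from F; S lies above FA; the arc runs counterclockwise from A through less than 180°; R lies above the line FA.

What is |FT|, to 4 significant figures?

66.86

Checks: ∠(SA, AF) = 90.00° ✓; |SA| = 9.300 ✓; |ST| = 9.300 ✓; ∠(ST, TR) = 90.00° ✓; |TR| = 34.90 ✓; |FR| = 65.51 ✓.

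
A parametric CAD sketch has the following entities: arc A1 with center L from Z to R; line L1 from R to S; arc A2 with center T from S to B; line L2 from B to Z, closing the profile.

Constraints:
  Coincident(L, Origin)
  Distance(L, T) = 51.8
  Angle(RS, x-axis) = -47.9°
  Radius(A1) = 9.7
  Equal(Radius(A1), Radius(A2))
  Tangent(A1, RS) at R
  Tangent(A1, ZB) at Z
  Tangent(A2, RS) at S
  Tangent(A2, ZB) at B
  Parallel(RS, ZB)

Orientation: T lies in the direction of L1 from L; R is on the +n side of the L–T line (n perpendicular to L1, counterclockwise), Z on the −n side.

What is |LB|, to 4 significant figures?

52.70

Tangency of A1 to both parallel lines with radius 9.7 puts R and Z at L ± 9.7·n: R = (7.197, 6.503), Z = (-7.197, -6.503). Equal radii place S and B the same way about T: S = T + 9.7·n = (41.93, -31.93), B = T − 9.7·n = (27.53, -44.94). Then |LB| = |B − L| = 52.70.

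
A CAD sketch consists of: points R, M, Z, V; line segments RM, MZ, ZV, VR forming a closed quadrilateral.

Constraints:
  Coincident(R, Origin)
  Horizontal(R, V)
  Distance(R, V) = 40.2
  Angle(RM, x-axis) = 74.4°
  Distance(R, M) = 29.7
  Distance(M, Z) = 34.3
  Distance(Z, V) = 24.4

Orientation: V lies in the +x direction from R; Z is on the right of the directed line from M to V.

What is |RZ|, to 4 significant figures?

16.91

Checks: |MZ| = 34.30 ✓; |ZV| = 24.40 ✓.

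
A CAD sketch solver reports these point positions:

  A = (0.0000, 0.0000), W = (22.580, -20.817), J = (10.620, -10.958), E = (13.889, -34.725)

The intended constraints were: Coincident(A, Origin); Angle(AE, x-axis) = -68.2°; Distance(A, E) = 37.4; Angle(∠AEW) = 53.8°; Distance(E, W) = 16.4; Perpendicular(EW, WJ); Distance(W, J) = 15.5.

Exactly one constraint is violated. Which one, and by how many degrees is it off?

Perpendicular(EW, WJ) — off by 7.50°.

A = (0.00, 0.00) ✓; AE at -68.20° ✓; |AE| = 37.40 ✓; ∠AEW = 53.80° ✓; |EW| = 16.40 ✓; ∠(EW, WJ) = 82.50° ✗; |WJ| = 15.50 ✓.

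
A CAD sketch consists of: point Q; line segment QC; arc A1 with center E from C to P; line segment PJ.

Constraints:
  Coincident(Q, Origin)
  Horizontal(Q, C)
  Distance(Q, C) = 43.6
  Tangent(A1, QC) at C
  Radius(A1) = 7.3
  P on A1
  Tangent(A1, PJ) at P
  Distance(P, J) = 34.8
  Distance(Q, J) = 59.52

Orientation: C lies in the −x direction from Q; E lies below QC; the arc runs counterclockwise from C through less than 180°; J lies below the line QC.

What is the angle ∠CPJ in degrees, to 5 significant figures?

127.28°

Q is at the origin; QC is horizontal with |QC| = 43.6 and C on the −x side, so C = (-43.600, 0.0000). Tangency of A1 to QC means the radius EC is perpendicular to QC, so E = C + (0, -7.3) = (-43.600, -7.3000). Since EP ⟂ PJ (tangency), |EJ| = √(7.3² + 34.8²) = 35.557 regardless of where P sits on A1. So J lies on both circle(Q, 59.52) and circle(E, 35.557); the below-QC intersection is J = (-41.374, -42.788). P is the foot of the tangent from J: P = (-50.637, -9.2429).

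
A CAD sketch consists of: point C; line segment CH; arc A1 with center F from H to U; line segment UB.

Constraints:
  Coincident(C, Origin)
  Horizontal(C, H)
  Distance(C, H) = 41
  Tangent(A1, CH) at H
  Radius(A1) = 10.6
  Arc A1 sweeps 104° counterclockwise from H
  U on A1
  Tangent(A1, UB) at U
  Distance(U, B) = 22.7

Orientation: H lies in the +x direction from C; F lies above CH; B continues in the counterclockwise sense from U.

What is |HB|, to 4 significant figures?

35.52

On A1, H sits at bearing -90° from F; a 104° counterclockwise sweep puts U at bearing 14°, so U = F + 10.6·(cos 14°, sin 14°) = (51.29, 13.16). Tangency of A1 to UB means the radius FU is perpendicular to UB, so UB runs along (−sin 14°, cos 14°); with |UB| = 22.7, B = (45.79, 35.19). Then |HB| = |B − H| = 35.52.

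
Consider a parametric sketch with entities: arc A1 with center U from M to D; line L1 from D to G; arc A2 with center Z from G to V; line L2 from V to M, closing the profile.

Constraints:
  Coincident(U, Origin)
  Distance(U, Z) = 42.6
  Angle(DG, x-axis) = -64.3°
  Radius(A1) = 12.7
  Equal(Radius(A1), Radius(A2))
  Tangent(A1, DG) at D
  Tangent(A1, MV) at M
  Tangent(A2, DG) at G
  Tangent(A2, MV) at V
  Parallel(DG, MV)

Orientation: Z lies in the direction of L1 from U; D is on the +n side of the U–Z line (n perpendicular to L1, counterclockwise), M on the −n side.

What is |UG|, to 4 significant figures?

44.45

The slot axis is L1's direction at -64.3°, so u = (cos -64.3°, sin -64.3°) = (0.4337, -0.9011) and n = (−sin -64.3°, cos -64.3°) = (0.9011, 0.4337). U is at the origin and Z lies 42.6 along u from U, so Z = 42.6·u = (18.47, -38.39). Tangency of A1 to both parallel lines with radius 12.7 puts D and M at U ± 12.7·n: D = (11.44, 5.507), M = (-11.44, -5.507). Equal radii place G and V the same way about Z: G = Z + 12.7·n = (29.92, -32.88), V = Z − 12.7·n = (7.030, -43.89). Then |UG| = |G − U| = 44.45.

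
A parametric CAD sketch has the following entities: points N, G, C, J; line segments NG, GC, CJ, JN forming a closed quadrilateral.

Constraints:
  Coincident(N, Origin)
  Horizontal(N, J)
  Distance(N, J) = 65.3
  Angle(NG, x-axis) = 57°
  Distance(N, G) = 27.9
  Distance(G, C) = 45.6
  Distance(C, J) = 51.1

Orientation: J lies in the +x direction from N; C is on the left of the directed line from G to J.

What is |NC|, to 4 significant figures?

72.22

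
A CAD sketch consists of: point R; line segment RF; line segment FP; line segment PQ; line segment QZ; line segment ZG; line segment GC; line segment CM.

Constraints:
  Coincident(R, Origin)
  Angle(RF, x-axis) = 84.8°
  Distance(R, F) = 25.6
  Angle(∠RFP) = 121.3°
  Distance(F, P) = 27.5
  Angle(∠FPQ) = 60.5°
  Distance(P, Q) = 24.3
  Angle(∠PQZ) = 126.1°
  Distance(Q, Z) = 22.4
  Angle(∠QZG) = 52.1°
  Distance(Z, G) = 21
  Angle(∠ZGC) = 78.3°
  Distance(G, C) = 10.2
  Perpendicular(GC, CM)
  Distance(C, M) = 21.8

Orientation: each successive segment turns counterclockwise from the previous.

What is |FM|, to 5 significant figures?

28.860

R is at the origin; RF runs at 84.8° with length 25.6, so F = (2.3202, 25.495). ∠RFP = 121.3° gives FP at 143.50° from the x-axis; with |FP| = 27.5, P = (-19.786, 41.852). ∠FPQ = 60.5° gives PQ at -97.000° from the x-axis; with |PQ| = 24.3, Q = (-22.747, 17.733). ∠PQZ = 126.1° gives QZ at -43.100° from the x-axis; with |QZ| = 22.4, Z = (-6.3917, 2.4281). ∠QZG = 52.1° gives ZG at 84.800° from the x-axis; with |ZG| = 21.0, G = (-4.4884, 23.342). ∠ZGC = 78.3° gives GC at -173.50° from the x-axis; with |GC| = 10.2, C = (-14.623, 22.187). The perpendicularity gives CM at right angles to GC, so CM runs at -83.500°; with |CM| = 21.8, M = (-12.155, 0.52710). Then |FM| = |M − F| = 28.860.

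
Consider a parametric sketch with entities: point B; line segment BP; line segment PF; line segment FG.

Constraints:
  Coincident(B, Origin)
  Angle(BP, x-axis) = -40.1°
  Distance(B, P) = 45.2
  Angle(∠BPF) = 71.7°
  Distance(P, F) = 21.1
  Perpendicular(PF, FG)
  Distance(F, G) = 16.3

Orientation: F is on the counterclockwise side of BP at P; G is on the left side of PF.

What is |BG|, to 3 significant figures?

27.5

B is at the origin; BP runs at -40.1° with length 45.2, so P = 45.2·(cos -40.1°, sin -40.1°) = (34.6, -29.1). ∠BPF = 71.7°, so PF runs at -40.1° + (180° − 71.7°) = 68.2° from the x-axis; with |PF| = 21.1, F = P + 21.1·(cos 68.2°, sin 68.2°) = (42.4, -9.52). PF is perpendicular to FG; with |FG| = 16.3 on the left of PF, G = F + 16.3·(-0.928, 0.371) = (27.3, -3.47). Then |BG| = |G − B| = 27.5.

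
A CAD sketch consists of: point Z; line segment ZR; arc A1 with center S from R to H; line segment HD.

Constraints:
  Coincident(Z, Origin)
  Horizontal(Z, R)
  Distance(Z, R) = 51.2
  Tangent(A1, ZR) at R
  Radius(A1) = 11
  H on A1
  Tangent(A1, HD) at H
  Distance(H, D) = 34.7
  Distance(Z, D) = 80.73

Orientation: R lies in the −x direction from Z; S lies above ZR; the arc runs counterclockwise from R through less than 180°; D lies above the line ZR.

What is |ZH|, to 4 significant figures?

47.39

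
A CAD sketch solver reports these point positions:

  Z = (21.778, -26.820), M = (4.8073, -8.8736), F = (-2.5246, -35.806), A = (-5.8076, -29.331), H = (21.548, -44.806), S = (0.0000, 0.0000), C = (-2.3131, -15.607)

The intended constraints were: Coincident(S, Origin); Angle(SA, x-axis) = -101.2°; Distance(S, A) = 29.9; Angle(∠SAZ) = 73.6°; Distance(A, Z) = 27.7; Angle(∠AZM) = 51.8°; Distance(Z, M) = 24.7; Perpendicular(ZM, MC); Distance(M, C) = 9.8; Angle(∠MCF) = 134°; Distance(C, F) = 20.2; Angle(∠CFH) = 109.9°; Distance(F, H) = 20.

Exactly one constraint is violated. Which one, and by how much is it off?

Distance(F, H) = 20 — off by 5.70.

S = (0.00, 0.00) ✓; SA at -101.2° ✓; |SA| = 29.90 ✓; ∠SAZ = 73.60° ✓; |AZ| = 27.70 ✓; ∠AZM = 51.80° ✓; |ZM| = 24.70 ✓; ∠(ZM, MC) = 90.00° ✓; |MC| = 9.800 ✓; ∠MCF = 134.0° ✓; |CF| = 20.20 ✓; ∠CFH = 109.9° ✓; |FH| = 25.70 ✗.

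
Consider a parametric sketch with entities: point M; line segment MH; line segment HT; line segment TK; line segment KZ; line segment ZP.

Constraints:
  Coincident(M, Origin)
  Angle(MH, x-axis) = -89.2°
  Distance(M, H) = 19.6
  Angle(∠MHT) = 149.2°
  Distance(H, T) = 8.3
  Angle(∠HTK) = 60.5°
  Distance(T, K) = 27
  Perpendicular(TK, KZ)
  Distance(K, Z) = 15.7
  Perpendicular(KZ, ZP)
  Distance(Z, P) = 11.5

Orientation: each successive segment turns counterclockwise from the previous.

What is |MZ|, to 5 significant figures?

6.0158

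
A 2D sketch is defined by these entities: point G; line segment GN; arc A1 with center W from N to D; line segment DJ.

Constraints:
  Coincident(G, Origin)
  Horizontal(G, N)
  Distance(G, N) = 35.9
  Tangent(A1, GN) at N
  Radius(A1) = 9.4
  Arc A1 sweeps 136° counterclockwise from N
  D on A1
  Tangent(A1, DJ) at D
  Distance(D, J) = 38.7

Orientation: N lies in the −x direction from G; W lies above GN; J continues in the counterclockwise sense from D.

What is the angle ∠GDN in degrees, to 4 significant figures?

83.18°

G is at the origin; G and N share the same y with |GN| = 35.9 and N on the −x side, so N = (-35.90, 0.000). A1 meets GN tangentially, so WN is at right angles to GN, so W = N + (0, 9.4) = (-35.90, 9.400). On A1, N sits at bearing -90° from W; a 136° counterclockwise sweep puts D at bearing 46°, so D = W + 9.4·(cos 46°, sin 46°) = (-29.37, 16.16). Then cos ∠GDN = DG·DN / (|DG||DN|), giving 83.18°.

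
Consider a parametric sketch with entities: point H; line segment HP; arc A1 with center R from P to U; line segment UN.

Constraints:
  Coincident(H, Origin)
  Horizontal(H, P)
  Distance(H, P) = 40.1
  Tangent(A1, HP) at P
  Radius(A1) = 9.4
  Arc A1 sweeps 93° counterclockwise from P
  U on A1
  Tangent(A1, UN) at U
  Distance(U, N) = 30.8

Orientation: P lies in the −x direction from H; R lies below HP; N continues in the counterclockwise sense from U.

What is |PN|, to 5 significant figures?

41.387

H is at the origin; H and P share the same y with |HP| = 40.1 and P on the −x side, so P = (-40.100, 0.0000). Tangency of A1 to HP means the radius RP is perpendicular to HP, so R = P + (0, -9.4) = (-40.100, -9.4000). On A1, P sits at bearing 90° from R; a 93° counterclockwise sweep puts U at bearing 183°, so U = R + 9.4·(cos 183°, sin 183°) = (-49.487, -9.8920). A1 meets UN tangentially, so RU is at right angles to UN, so UN runs along (−sin 183°, cos 183°); with |UN| = 30.8, N = (-47.875, -40.650). Then |PN| = |N − P| = 41.387.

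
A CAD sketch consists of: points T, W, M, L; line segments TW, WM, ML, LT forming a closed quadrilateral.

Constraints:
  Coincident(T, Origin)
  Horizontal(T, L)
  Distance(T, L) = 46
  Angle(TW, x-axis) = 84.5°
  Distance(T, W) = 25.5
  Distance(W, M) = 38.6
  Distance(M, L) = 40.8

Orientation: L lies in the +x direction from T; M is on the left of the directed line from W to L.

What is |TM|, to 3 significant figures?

55.3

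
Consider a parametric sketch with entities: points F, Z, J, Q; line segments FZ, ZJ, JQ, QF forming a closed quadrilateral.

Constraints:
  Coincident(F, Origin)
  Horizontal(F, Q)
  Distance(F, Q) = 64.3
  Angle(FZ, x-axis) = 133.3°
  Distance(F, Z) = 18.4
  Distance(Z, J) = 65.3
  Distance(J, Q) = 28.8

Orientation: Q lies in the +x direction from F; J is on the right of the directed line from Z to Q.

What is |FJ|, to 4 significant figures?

47.88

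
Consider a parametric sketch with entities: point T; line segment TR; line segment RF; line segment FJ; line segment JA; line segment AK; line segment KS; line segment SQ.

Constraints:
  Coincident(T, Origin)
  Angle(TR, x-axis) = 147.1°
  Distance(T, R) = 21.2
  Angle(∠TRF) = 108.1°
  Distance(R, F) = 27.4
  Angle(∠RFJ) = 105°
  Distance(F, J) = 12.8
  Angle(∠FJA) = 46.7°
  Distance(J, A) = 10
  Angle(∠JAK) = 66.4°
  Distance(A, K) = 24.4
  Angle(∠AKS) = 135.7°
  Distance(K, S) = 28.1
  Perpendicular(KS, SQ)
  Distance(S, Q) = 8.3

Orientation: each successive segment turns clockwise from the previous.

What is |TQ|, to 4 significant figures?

76.49

T is at the origin; TR runs at 147.1° with length 21.2, so R = (-17.80, 11.52). ∠TRF = 108.1° gives RF at 75.20° from the x-axis; with |RF| = 27.4, F = (-10.80, 38.01). ∠RFJ = 105.0° gives FJ at 0.2000° from the x-axis; with |FJ| = 12.8, J = (1.999, 38.05). ∠FJA = 46.7° gives JA at -133.1° from the x-axis; with |JA| = 10.0, A = (-4.834, 30.75). ∠JAK = 66.4° gives AK at 113.3° from the x-axis; with |AK| = 24.4, K = (-14.48, 53.16). ∠AKS = 135.7° gives KS at 69.00° from the x-axis; with |KS| = 28.1, S = (-4.415, 79.39). KS is perpendicular to SQ, so SQ runs at -21.00°; with |SQ| = 8.3, Q = (3.334, 76.42). Then |TQ| = |Q − T| = 76.49.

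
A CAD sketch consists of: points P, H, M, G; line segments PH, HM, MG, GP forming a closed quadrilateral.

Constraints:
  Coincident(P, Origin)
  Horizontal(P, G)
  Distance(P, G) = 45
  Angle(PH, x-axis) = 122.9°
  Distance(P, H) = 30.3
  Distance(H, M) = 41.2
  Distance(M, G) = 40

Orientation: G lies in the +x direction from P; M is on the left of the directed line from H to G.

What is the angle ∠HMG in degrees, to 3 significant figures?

110°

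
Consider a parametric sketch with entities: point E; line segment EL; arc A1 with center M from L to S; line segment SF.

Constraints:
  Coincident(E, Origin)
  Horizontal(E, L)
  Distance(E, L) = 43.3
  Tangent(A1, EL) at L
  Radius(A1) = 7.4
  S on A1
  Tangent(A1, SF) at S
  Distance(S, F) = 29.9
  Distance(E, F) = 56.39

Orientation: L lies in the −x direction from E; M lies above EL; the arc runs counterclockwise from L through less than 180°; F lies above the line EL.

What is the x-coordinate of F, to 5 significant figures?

-41.525

E is at the origin; E and L share the same y with |EL| = 43.3 and L on the −x side, so L = (-43.300, 0.0000). The tangent condition forces ML to be normal to EL, so M = L + (0, 7.4) = (-43.300, 7.4000). Since MS ⟂ SF (tangency), |MF| = √(7.4² + 29.9²) = 30.802 regardless of where S sits on A1. So F lies on both circle(E, 56.39) and circle(M, 30.802); the above-EL intersection is F = (-41.525, 38.151). S is the foot of the tangent from F: S = (-36.026, 8.7609).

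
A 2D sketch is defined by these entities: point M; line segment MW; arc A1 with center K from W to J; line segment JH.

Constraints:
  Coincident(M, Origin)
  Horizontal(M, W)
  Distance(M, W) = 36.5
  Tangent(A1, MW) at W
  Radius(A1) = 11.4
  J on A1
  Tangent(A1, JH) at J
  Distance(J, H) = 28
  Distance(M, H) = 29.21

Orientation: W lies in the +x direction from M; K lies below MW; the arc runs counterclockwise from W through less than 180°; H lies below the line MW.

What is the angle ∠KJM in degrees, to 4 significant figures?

153.2°

Checks: M.y = 0.00, W.y = 0.00 ✓; |KJ| = 11.40 ✓; ∠(KJ, JH) = 90.00° ✓; |JH| = 28.00 ✓; |MH| = 29.21 ✓.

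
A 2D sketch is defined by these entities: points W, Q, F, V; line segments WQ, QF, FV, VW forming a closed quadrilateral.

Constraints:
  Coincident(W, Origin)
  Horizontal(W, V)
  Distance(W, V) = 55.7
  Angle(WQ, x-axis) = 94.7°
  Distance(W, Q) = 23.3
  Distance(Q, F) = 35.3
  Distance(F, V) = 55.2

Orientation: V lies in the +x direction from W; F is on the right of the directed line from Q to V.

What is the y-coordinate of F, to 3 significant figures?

-11.9

W is at the origin; WV is horizontal with |WV| = 55.7 and V in +x, so V = (55.7, 0). WQ runs at 94.7° with |WQ| = 23.3, so Q = (-1.91, 23.2). F is determined by |QF| = 35.3 and |FV| = 55.2 together: it lies at the intersection of circle(Q, 35.3) and circle(V, 55.2). With |QV| = 62.1, the foot of the radical line on QV is 16.6 from Q and the perpendicular offset is √(35.3² − 16.6²) = 31.2. Taking the right-of-QV solution: F = (1.79, -11.9).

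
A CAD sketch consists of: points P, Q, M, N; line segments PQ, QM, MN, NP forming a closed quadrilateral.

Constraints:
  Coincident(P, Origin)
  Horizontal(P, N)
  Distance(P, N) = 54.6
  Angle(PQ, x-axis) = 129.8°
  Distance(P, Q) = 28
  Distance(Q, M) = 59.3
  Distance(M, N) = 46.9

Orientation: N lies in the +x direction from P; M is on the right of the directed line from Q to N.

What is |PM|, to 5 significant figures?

31.473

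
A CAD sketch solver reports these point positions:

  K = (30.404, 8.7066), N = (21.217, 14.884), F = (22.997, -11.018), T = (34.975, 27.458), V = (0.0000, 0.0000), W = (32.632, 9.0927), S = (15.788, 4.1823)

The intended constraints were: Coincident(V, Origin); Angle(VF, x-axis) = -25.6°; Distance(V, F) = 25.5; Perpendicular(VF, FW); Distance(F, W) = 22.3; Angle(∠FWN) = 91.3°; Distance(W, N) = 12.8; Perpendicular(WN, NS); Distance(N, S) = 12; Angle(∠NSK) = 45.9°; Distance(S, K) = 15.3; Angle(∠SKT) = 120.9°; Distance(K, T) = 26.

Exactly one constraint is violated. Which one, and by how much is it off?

Distance(K, T) = 26 — off by 6.70.

V = (0.00, 0.00) ✓; VF at -25.60° ✓; |VF| = 25.50 ✓; ∠(VF, FW) = 90.00° ✓; |FW| = 22.30 ✓; ∠FWN = 91.30° ✓; |WN| = 12.80 ✓; ∠(WN, NS) = 90.00° ✓; |NS| = 12.00 ✓; ∠NSK = 45.90° ✓; |SK| = 15.30 ✓; ∠SKT = 120.9° ✓; |KT| = 19.30 ✗.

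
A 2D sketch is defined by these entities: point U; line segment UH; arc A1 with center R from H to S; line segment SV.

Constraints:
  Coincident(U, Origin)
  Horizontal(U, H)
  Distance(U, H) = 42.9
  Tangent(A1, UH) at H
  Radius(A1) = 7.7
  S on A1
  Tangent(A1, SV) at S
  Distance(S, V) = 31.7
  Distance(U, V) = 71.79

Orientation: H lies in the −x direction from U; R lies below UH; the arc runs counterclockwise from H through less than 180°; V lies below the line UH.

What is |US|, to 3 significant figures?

50.0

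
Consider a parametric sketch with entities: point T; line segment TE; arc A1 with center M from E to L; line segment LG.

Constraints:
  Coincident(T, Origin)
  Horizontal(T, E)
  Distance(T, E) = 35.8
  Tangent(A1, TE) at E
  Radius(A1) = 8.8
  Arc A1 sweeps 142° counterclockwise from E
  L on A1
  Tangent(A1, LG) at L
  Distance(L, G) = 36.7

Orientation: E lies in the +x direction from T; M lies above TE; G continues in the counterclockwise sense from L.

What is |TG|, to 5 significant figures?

40.254

T is at the origin; T and E share the same y with |TE| = 35.8 and E on the +x side, so E = (35.800, 0.0000). A1 meets TE tangentially, so ME is at right angles to TE, so M = E + (0, 8.8) = (35.800, 8.8000). On A1, E sits at bearing -90° from M; a 142° counterclockwise sweep puts L at bearing 52°, so L = M + 8.8·(cos 52°, sin 52°) = (41.218, 15.734). Tangency of A1 to LG means the radius ML is perpendicular to LG, so LG runs along (−sin 52°, cos 52°); with |LG| = 36.7, G = (12.298, 38.329). Then |TG| = |G − T| = 40.254.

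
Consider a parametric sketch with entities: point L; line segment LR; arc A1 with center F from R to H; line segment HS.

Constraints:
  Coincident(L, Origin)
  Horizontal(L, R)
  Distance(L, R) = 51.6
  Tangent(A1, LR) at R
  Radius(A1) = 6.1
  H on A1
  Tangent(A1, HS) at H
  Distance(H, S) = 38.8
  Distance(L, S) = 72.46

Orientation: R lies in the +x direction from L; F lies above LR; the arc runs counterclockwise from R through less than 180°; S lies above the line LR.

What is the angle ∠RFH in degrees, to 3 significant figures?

91.4°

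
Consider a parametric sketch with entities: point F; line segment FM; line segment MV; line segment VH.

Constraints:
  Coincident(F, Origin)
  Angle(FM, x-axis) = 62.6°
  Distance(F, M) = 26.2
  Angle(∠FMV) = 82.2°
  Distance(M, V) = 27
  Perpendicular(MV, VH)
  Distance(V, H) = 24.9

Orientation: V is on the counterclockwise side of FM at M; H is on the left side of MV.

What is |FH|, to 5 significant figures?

23.468

F is at the origin; FM runs at 62.6° with length 26.2, so M = 26.2·(cos 62.6°, sin 62.6°) = (12.057, 23.261). ∠FMV = 82.2°, so MV runs at 62.6° + (180° − 82.2°) = 160.40° from the x-axis; with |MV| = 27.0, V = M + 27.0·(cos 160.40°, sin 160.40°) = (-13.378, 32.318). MV ⟂ VH; with |VH| = 24.9 on the left of MV, H = V + 24.9·(-0.33545, -0.94206) = (-21.731, 8.8607). Then |FH| = |H − F| = 23.468.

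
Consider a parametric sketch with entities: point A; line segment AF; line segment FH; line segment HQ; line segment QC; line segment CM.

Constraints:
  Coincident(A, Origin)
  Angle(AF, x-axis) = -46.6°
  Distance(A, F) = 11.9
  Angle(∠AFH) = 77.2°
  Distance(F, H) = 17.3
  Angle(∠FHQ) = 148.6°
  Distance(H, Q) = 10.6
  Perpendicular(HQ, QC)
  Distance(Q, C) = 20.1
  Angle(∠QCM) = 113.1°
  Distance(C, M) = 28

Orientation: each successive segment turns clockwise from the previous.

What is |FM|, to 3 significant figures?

22.1

A is at the origin; AF runs at -46.6° with length 11.9, so F = (8.18, -8.65). ∠AFH = 77.2° gives FH at -149° from the x-axis; with |FH| = 17.3, H = (-6.71, -17.5). ∠FHQ = 148.6° gives HQ at 179° from the x-axis; with |HQ| = 10.6, Q = (-17.3, -17.3). The perpendicularity gives QC at right angles to HQ, so QC runs at 89.2°; with |QC| = 20.1, C = (-17.0, 2.79). ∠QCM = 113.1° gives CM at 22.3° from the x-axis; with |CM| = 28.0, M = (8.87, 13.4). Then |FM| = |M − F| = 22.1.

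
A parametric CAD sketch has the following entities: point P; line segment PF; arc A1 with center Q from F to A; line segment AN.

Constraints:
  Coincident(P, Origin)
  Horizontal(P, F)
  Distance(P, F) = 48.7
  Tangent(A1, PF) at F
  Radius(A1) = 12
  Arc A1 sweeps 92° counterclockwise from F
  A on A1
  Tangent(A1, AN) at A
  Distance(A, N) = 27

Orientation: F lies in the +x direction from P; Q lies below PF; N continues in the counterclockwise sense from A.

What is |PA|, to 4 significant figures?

38.75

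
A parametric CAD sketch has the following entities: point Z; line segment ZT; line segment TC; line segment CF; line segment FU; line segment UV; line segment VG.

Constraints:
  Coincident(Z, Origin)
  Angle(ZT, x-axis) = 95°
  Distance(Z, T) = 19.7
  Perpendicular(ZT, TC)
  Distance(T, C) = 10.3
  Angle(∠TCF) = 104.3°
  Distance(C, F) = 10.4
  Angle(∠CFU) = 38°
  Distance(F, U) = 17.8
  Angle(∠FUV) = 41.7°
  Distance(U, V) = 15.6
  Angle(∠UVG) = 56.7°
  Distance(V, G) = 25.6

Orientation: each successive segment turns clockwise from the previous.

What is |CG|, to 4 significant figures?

22.12

∠FUV = 41.7° gives UV at 9.000° from the x-axis; with |UV| = 15.6, V = (12.41, 22.76). ∠UVG = 56.7° gives VG at -114.3° from the x-axis; with |VG| = 25.6, G = (1.875, -0.5681). Then |CG| = |G − C| = 22.12.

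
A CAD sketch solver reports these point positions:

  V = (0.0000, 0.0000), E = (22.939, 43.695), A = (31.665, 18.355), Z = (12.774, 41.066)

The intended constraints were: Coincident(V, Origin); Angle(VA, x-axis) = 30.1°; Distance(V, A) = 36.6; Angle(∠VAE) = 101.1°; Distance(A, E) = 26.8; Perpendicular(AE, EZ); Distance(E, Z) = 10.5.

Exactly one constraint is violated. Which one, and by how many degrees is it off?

Perpendicular(AE, EZ) — off by 4.50°.

V = (0.00, 0.00) ✓; VA at 30.10° ✓; |VA| = 36.60 ✓; ∠VAE = 101.1° ✓; |AE| = 26.80 ✓; ∠(AE, EZ) = 85.50° ✗; |EZ| = 10.50 ✓.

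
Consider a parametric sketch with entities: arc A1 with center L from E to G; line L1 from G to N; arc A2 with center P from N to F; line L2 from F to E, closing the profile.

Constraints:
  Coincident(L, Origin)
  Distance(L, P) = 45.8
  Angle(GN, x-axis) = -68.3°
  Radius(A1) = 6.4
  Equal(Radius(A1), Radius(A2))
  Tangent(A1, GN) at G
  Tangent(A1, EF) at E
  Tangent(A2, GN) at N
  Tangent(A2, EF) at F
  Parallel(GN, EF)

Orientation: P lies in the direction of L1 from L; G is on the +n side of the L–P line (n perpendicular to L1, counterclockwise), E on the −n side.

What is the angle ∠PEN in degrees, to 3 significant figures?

7.66°

The slot axis is L1's direction at -68.3°, so u = (cos -68.3°, sin -68.3°) = (0.370, -0.929) and n = (−sin -68.3°, cos -68.3°) = (0.929, 0.370). L is at the origin and P lies 45.8 along u from L, so P = 45.8·u = (16.9, -42.6). Tangency of A1 to both parallel lines with radius 6.4 puts G and E at L ± 6.4·n: G = (5.95, 2.37), E = (-5.95, -2.37). Equal radii place N and F the same way about P: N = P + 6.4·n = (22.9, -40.2), F = P − 6.4·n = (11.0, -44.9). Then cos ∠PEN = EP·EN / (|EP||EN|), giving 7.66°.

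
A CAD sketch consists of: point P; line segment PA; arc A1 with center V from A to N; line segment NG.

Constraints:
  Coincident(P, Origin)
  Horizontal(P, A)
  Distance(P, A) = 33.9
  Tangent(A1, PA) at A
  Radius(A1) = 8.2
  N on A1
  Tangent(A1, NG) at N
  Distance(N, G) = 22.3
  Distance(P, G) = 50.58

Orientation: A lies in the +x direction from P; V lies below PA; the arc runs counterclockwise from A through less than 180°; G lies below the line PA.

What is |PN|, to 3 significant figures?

30.0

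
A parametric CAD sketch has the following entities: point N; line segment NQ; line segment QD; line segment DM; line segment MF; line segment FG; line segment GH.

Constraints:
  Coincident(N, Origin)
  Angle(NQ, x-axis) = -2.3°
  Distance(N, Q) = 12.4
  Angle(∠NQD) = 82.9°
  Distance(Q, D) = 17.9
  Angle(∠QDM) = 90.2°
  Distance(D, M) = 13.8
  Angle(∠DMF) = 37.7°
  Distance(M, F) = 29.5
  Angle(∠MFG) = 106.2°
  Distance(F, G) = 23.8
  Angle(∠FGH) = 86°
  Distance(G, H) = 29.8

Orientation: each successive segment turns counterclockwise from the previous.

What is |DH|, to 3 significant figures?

21.1

N is at the origin; NQ runs at -2.3° with length 12.4, so Q = (12.4, -0.498). ∠NQD = 82.9° gives QD at 94.8° from the x-axis; with |QD| = 17.9, D = (10.9, 17.3). ∠QDM = 90.2° gives DM at -175° from the x-axis; with |DM| = 13.8, M = (-2.86, 16.2). ∠DMF = 37.7° gives MF at -33.1° from the x-axis; with |MF| = 29.5, F = (21.8, 0.123). ∠MFG = 106.2° gives FG at 40.7° from the x-axis; with |FG| = 23.8, G = (39.9, 15.6). ∠FGH = 86.0° gives GH at 135° from the x-axis; with |GH| = 29.8, H = (18.9, 36.8). Then |DH| = |H − D| = 21.1.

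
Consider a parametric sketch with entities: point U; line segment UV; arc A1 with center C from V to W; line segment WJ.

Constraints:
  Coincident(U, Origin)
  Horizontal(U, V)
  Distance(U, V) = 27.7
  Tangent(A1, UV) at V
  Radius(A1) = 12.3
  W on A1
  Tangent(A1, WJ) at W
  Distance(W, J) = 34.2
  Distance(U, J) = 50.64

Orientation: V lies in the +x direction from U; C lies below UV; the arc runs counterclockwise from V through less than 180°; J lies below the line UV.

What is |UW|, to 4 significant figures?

20.33

U is at the origin; UV is horizontal with |UV| = 27.7 and V on the +x side, so V = (27.70, 0.000). Tangency of A1 to UV means the radius CV is perpendicular to UV, so C = V + (0, -12.3) = (27.70, -12.30). Since CW ⟂ WJ (tangency), |CJ| = √(12.3² + 34.2²) = 36.34 regardless of where W sits on A1. So J lies on both circle(U, 50.64) and circle(C, 36.34); the below-UV intersection is J = (18.01, -47.33). W is the foot of the tangent from J: W = (15.43, -13.23).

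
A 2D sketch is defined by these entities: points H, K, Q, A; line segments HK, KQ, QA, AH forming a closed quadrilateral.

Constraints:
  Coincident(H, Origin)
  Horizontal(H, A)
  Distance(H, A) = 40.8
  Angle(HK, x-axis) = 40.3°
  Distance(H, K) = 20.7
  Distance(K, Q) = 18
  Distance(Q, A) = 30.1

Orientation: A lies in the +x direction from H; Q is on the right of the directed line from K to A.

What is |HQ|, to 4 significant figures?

11.65

Checks: |KQ| = 18.00 ✓; |QA| = 30.10 ✓.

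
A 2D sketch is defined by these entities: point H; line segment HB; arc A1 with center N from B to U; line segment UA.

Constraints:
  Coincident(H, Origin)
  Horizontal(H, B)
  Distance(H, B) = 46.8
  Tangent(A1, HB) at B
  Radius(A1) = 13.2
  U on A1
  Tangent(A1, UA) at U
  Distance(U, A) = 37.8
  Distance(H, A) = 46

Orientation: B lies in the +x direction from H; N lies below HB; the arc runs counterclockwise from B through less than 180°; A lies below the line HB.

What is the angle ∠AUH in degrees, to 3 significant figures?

77.5°

Checks: ∠(NB, BH) = 90.00° ✓; |NB| = 13.20 ✓; |NU| = 13.20 ✓; ∠(NU, UA) = 90.00° ✓; |UA| = 37.80 ✓; |HA| = 46.00 ✓.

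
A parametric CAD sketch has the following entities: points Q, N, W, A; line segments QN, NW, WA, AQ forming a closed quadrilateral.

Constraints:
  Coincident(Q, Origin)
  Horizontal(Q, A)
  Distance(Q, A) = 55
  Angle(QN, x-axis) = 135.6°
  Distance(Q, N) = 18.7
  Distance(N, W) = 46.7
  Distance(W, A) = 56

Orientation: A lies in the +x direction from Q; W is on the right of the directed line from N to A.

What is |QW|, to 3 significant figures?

29.8

Q is at the origin; Q and A share the same y with |QA| = 55.0 and A in +x, so A = (55.0, 0). QN runs at 135.6° with |QN| = 18.7, so N = (-13.4, 13.1). W is determined by |NW| = 46.7 and |WA| = 56.0 together: it lies at the intersection of circle(N, 46.7) and circle(A, 56.0). With |NA| = 69.6, the foot of the radical line on NA is 27.9 from N and the perpendicular offset is √(46.7² − 27.9²) = 37.4. Taking the right-of-NA solution: W = (7.05, -28.9).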